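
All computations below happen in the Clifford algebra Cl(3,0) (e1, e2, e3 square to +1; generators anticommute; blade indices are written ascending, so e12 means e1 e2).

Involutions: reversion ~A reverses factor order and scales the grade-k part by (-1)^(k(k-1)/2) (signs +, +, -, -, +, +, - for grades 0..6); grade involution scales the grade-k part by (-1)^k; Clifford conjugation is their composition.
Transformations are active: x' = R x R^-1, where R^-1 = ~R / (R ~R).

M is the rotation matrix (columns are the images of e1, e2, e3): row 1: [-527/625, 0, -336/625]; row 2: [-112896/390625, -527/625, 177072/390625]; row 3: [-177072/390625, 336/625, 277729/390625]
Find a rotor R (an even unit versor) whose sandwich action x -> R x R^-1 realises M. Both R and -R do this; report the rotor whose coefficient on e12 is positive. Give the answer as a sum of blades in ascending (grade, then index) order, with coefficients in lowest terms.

Method: write R = a + b12*e12 + b13*e13 + b23*e23 with a^2 + b12^2 + b13^2 + b23^2 = 1 (so R^-1 = ~R). Expanding the columns R e_j ~R gives tr M = 4a^2 - 1 and, from the antisymmetric part, M21 - M12 = -4a*b12, M13 - M31 = 4a*b13, M32 - M23 = -4a*b23.
Here tr M = -381021/390625, so a^2 = (1 + tr M)/4 = 2401/390625 and a = ±49/625. Taking a = 49/625: M21 - M12 = -112896/390625, M13 - M31 = -32928/390625, M32 - M23 = 32928/390625, giving b12 = 576/625, b13 = -168/625, b23 = -168/625, i.e. R = 49/625 + 576/625*e12 - 168/625*e13 - 168/625*e23.
Its e12 coefficient is already positive.
Answer: 49/625 + 576/625*e12 - 168/625*e13 - 168/625*e23. Uniqueness: Spin(3) -> SO(3) maps R and -R to the same rotation of trace -381021/390625; fixing the sign of the e12 coefficient removes the ambiguity.


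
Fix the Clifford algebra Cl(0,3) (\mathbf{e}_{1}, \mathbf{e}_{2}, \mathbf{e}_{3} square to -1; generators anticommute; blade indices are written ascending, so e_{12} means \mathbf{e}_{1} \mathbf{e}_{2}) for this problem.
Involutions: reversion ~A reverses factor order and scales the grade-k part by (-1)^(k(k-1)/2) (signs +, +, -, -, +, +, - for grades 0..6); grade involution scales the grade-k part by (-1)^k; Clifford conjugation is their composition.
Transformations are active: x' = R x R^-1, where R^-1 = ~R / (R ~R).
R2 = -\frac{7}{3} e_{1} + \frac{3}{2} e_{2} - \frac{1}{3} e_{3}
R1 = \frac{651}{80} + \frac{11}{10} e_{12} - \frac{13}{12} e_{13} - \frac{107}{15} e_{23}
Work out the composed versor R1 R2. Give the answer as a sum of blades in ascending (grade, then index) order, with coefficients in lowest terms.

Distribute over the terms of R2 (each basis-blade product reordered to ascending indices, repeated generators contracted through their squares):
R1 (-\frac{7}{3} e_{1}) = -\frac{1519}{80} e_{1} - \frac{77}{30} e_{2} + \frac{91}{36} e_{3} + \frac{749}{45} e_{123}
R1 (\frac{3}{2} e_{2}) = -\frac{33}{20} e_{1} + \frac{1953}{160} e_{2} - \frac{107}{10} e_{3} + \frac{13}{8} e_{123}
R1 (-\frac{1}{3} e_{3}) = -\frac{13}{36} e_{1} - \frac{107}{45} e_{2} - \frac{217}{80} e_{3} - \frac{11}{30} e_{123}
Summing the partial products and collecting blades:
Answer: -\frac{15119}{720} e_{1} + \frac{10457}{1440} e_{2} - \frac{7837}{720} e_{3} + \frac{1289}{72} e_{123}


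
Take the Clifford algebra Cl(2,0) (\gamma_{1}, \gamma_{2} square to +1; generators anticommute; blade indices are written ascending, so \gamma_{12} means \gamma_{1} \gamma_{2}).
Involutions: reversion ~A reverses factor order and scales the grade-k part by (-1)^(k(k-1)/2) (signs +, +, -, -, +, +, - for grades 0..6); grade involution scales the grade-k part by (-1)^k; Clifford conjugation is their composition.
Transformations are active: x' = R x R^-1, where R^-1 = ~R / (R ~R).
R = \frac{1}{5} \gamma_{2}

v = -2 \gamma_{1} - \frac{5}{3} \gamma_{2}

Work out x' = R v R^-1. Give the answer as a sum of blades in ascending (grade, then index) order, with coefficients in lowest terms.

~R = \frac{1}{5} \gamma_{2}, and R ~R = \frac{1}{25}, so R^-1 = ~R / (\frac{1}{25}).
R v = -\frac{1}{3} + \frac{2}{5} \gamma_{12}
Answer: 2 \gamma_{1} - \frac{5}{3} \gamma_{2}


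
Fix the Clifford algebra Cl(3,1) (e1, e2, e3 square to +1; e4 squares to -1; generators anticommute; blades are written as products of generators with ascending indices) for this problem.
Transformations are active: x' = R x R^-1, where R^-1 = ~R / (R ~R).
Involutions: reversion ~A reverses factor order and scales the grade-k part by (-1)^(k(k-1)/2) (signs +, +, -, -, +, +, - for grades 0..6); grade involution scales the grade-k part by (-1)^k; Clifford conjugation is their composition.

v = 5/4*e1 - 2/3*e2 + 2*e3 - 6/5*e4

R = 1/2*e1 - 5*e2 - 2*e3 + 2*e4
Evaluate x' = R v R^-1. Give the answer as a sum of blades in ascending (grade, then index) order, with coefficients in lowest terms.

~R = 1/2*e1 - 5*e2 - 2*e3 + 2*e4, and R ~R = 101/4, so R^-1 = ~R / (101/4).
R v = 283/120 + 71/12*e1 e2 + 7/2*e1 e3 - 31/10*e1 e4 - 34/3*e2 e3 + 22/3*e2 e4 - 8/5*e3 e4
Answer: -7009/6060*e1 - 27/101*e2 - 3596/1515*e3 + 2384/1515*e4


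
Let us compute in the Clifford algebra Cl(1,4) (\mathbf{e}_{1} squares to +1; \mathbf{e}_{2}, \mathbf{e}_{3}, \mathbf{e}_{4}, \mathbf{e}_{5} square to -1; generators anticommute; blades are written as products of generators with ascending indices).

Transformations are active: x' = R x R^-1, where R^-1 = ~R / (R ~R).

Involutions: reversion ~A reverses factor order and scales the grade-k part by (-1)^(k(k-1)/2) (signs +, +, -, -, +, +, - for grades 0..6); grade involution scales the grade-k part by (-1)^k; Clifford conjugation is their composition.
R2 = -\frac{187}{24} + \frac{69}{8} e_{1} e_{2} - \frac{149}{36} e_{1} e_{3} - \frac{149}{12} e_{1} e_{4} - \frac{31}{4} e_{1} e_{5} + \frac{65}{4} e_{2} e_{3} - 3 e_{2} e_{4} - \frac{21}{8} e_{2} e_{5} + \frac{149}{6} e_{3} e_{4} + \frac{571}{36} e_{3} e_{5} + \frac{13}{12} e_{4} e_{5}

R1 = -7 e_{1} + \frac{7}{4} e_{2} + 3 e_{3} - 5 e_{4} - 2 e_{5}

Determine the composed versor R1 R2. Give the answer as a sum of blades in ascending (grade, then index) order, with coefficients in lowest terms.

Distribute over the terms of R1 (each basis-blade product reordered to ascending indices, repeated generators contracted through their squares):
(-7 e_{1}) R2 = \frac{1309}{24} e_{1} - \frac{483}{8} e_{2} + \frac{1043}{36} e_{3} + \frac{1043}{12} e_{4} + \frac{217}{4} e_{5} - \frac{455}{4} e_{1} e_{2} e_{3} + 21 e_{1} e_{2} e_{4} + \frac{147}{8} e_{1} e_{2} e_{5} - \frac{1043}{6} e_{1} e_{3} e_{4} - \frac{3997}{36} e_{1} e_{3} e_{5} - \frac{91}{12} e_{1} e_{4} e_{5}
(\frac{7}{4} e_{2}) R2 = \frac{483}{32} e_{1} - \frac{1309}{96} e_{2} - \frac{455}{16} e_{3} + \frac{21}{4} e_{4} + \frac{147}{32} e_{5} + \frac{1043}{144} e_{1} e_{2} e_{3} + \frac{1043}{48} e_{1} e_{2} e_{4} + \frac{217}{16} e_{1} e_{2} e_{5} + \frac{1043}{24} e_{2} e_{3} e_{4} + \frac{3997}{144} e_{2} e_{3} e_{5} + \frac{91}{48} e_{2} e_{4} e_{5}
(3 e_{3}) R2 = -\frac{149}{12} e_{1} + \frac{195}{4} e_{2} - \frac{187}{8} e_{3} - \frac{149}{2} e_{4} - \frac{571}{12} e_{5} + \frac{207}{8} e_{1} e_{2} e_{3} + \frac{149}{4} e_{1} e_{3} e_{4} + \frac{93}{4} e_{1} e_{3} e_{5} + 9 e_{2} e_{3} e_{4} + \frac{63}{8} e_{2} e_{3} e_{5} + \frac{13}{4} e_{3} e_{4} e_{5}
(-5 e_{4}) R2 = \frac{745}{12} e_{1} + 15 e_{2} - \frac{745}{6} e_{3} + \frac{935}{24} e_{4} + \frac{65}{12} e_{5} - \frac{345}{8} e_{1} e_{2} e_{4} + \frac{745}{36} e_{1} e_{3} e_{4} - \frac{155}{4} e_{1} e_{4} e_{5} - \frac{325}{4} e_{2} e_{3} e_{4} - \frac{105}{8} e_{2} e_{4} e_{5} + \frac{2855}{36} e_{3} e_{4} e_{5}
(-2 e_{5}) R2 = \frac{31}{2} e_{1} + \frac{21}{4} e_{2} - \frac{571}{18} e_{3} - \frac{13}{6} e_{4} + \frac{187}{12} e_{5} - \frac{69}{4} e_{1} e_{2} e_{5} + \frac{149}{18} e_{1} e_{3} e_{5} + \frac{149}{6} e_{1} e_{4} e_{5} - \frac{65}{2} e_{2} e_{3} e_{5} + 6 e_{2} e_{4} e_{5} - \frac{149}{3} e_{3} e_{4} e_{5}
Summing the partial products and collecting blades:
Answer: \frac{12941}{96} e_{1} - \frac{481}{96} e_{2} - \frac{8579}{48} e_{3} + \frac{1307}{24} e_{4} + \frac{3097}{96} e_{5} - \frac{11611}{144} e_{1} e_{2} e_{3} - \frac{19}{48} e_{1} e_{2} e_{4} + \frac{235}{16} e_{1} e_{2} e_{5} - \frac{1043}{9} e_{1} e_{3} e_{4} - \frac{159}{2} e_{1} e_{3} e_{5} - \frac{43}{2} e_{1} e_{4} e_{5} - \frac{691}{24} e_{2} e_{3} e_{4} + \frac{451}{144} e_{2} e_{3} e_{5} - \frac{251}{48} e_{2} e_{4} e_{5} + \frac{296}{9} e_{3} e_{4} e_{5}


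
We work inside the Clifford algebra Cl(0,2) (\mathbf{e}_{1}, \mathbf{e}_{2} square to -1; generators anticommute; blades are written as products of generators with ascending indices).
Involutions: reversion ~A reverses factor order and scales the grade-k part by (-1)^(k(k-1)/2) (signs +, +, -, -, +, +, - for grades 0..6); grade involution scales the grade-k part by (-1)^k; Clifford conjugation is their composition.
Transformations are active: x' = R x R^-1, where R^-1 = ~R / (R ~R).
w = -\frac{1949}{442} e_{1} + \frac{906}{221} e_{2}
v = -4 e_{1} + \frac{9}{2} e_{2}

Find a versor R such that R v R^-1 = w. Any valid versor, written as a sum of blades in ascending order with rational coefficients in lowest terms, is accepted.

Construction: equal norms (both -\frac{145}{4}) license R = v + w = -\frac{3717}{442} e_{1} + \frac{3801}{442} e_{2} — nothing changes along that direction, while (v - w)/2 changes sign, so v maps onto w.
Answer: -\frac{3717}{442} e_{1} + \frac{3801}{442} e_{2}


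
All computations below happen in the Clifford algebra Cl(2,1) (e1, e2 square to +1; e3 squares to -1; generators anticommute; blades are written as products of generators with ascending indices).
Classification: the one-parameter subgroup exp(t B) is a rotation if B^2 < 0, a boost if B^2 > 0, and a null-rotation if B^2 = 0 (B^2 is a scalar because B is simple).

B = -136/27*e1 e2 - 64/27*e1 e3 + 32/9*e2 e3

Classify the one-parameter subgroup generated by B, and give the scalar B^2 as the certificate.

B^2 term by term: the squares give (-136/27)^2*(e1 e2)^2 + (-64/27)^2*(e1 e3)^2 + (32/9)^2*(e2 e3)^2 = 18496/729*(-1) + 4096/729*(+1) + 1024/81*(+1) = -64/9 (each basis 2-blade squares to minus the product of its generators' squares); cross terms between blades sharing an index anticommute and cancel. So B^2 = -64/9.
Answer: rotation, certificate B^2 = -64/9. The class reads off the invariant scalar -64/9 directly.


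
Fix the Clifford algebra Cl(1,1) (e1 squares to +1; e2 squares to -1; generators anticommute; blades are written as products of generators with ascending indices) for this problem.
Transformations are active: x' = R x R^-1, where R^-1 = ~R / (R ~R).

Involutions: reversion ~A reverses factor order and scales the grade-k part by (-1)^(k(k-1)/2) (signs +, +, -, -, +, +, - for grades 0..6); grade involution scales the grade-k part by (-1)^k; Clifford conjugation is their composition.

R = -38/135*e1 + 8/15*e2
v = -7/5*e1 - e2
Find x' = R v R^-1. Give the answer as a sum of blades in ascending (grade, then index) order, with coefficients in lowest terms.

~R = -38/135*e1 + 8/15*e2, and R ~R = -748/3645, so R^-1 = ~R / (-748/3645).
R v = 626/675 + 694/675*e1 e2
Answer: 18439/4675*e1 - 17861/4675*e2


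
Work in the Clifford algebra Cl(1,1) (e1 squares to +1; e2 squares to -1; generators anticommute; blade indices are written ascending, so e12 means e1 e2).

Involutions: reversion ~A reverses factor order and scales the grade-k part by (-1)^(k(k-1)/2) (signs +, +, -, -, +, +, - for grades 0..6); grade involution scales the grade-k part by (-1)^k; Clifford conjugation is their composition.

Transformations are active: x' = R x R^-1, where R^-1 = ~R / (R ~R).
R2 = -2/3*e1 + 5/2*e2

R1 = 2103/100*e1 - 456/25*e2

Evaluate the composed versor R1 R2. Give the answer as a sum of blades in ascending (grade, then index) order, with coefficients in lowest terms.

Distribute over the terms of R1 (each basis-blade product reordered to ascending indices, repeated generators contracted through their squares):
(2103/100*e1) R2 = -701/50 + 2103/40*e12
(-456/25*e2) R2 = 228/5 - 304/25*e12
Summing the partial products and collecting blades:
Answer: 1579/50 + 8083/200*e12


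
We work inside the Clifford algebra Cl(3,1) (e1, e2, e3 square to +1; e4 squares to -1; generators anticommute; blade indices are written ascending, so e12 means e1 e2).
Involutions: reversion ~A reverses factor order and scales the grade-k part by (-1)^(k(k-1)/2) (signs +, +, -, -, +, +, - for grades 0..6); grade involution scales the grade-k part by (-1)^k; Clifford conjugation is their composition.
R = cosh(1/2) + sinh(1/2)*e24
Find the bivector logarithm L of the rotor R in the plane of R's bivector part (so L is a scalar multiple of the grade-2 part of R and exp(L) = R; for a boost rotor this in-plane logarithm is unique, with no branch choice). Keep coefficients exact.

The scalar part of R is cosh(1/2), which determines |rapidity| via cosh; the sign lives in the bivector part, and pairing them (bivector part over sinh of the rapidity = the plane) gives the unique in-plane L = rapidity * plane.
Concretely: cosh(rapidity) = cosh(1/2) gives rapidity = ±1/2, and since rapidity/sinh(rapidity) is even the sign is immaterial: L = (rapidity/sinh(rapidity)) * <R>_2 = (1/(2*sinh(1/2))) * <R>_2.
Answer: 1/2*e24


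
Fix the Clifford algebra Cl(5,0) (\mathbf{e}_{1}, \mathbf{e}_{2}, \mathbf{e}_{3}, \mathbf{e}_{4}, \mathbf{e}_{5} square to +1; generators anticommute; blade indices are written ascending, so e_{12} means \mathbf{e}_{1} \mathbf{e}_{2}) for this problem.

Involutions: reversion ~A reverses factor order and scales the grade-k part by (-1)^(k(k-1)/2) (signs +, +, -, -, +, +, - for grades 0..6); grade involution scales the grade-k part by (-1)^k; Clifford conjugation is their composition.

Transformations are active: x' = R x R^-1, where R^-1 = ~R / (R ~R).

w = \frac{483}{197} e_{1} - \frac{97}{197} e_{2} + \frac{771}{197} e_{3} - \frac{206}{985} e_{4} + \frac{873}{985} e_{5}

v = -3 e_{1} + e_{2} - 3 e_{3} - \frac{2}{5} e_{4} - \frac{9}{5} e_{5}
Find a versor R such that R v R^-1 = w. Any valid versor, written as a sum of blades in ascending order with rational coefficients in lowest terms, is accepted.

The midline construction: v and w both square to \frac{112}{5}, so reflecting in their sum -\frac{108}{197} e_{1} + \frac{100}{197} e_{2} + \frac{180}{197} e_{3} - \frac{120}{197} e_{4} - \frac{180}{197} e_{5} exchanges them.
Answer: -\frac{108}{197} e_{1} + \frac{100}{197} e_{2} + \frac{180}{197} e_{3} - \frac{120}{197} e_{4} - \frac{180}{197} e_{5}


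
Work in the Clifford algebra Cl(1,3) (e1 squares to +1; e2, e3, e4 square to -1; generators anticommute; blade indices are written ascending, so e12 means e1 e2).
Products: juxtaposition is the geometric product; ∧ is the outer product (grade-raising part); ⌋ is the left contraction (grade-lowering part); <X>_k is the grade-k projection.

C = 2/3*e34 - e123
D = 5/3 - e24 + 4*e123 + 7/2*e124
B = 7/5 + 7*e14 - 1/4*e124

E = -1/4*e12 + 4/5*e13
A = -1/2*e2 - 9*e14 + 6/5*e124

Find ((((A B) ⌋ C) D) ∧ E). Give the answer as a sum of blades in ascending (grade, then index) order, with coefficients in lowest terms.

step 1: -627/10 - 227/20*e2 - 499/40*e14 + 259/50*e124
step 2: 227/20*e13 - 209/5*e34 + 627/10*e123
step 3: -1254/5 - 227/5*e2 + 227/12*e13 - 209/5*e23 + 8987/60*e34 + 1254/5*e123 - 836/5*e124 - 627/10*e134 + 1589/40*e234 + 227/20*e1234
step 4: 627/10*e12 - 5016/25*e13 + 908/25*e123 - 8987/240*e1234
Answer: 627/10*e12 - 5016/25*e13 + 908/25*e123 - 8987/240*e1234


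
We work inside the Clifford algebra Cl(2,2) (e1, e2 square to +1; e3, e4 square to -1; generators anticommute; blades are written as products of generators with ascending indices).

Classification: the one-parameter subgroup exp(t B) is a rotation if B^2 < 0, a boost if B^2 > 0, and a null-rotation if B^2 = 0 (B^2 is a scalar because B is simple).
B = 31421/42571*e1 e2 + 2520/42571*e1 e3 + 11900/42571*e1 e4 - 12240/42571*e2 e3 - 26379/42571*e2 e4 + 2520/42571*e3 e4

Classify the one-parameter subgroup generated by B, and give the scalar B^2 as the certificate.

B^2 term by term: the squares give (31421/42571)^2*(e1 e2)^2 + (2520/42571)^2*(e1 e3)^2 + (11900/42571)^2*(e1 e4)^2 + (-12240/42571)^2*(e2 e3)^2 + (-26379/42571)^2*(e2 e4)^2 + (2520/42571)^2*(e3 e4)^2 = 987279241/1812290041*(-1) + 6350400/1812290041*(+1) + 141610000/1812290041*(+1) + 149817600/1812290041*(+1) + 695851641/1812290041*(+1) + 6350400/1812290041*(-1) = 0 (each basis 2-blade squares to minus the product of its generators' squares); cross terms between blades sharing an index anticommute and cancel; the commuting (index-disjoint) pairs give grade-4 terms 2*c*c'*(blade product), which cancel blade by blade — e1 e2 e3 e4: 158361840/1812290041 + 132950160/1812290041 - 291312000/1812290041 = 0 — confirming B is simple. So B^2 = 0.
Answer: null-rotation, certificate B^2 = 0. Because 0 is invariant under every versor sandwich, the classification follows from its sign alone.


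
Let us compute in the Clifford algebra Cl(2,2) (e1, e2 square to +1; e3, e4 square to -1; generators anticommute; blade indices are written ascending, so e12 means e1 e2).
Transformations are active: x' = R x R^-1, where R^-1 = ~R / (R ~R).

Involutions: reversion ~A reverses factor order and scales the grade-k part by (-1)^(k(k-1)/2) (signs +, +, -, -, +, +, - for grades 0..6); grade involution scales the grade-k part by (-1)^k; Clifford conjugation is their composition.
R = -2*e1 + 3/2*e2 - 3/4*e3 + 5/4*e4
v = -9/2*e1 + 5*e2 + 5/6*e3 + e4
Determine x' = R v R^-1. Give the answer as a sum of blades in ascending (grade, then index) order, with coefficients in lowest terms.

~R = -2*e1 + 3/2*e2 - 3/4*e3 + 5/4*e4, and R ~R = 33/8, so R^-1 = ~R / (33/8).
R v = 127/8 - 13/4*e12 - 121/24*e13 + 29/8*e14 + 5*e23 - 19/4*e24 - 43/24*e34
Answer: -719/66*e1 + 72/11*e2 - 218/33*e3 + 569/66*e4


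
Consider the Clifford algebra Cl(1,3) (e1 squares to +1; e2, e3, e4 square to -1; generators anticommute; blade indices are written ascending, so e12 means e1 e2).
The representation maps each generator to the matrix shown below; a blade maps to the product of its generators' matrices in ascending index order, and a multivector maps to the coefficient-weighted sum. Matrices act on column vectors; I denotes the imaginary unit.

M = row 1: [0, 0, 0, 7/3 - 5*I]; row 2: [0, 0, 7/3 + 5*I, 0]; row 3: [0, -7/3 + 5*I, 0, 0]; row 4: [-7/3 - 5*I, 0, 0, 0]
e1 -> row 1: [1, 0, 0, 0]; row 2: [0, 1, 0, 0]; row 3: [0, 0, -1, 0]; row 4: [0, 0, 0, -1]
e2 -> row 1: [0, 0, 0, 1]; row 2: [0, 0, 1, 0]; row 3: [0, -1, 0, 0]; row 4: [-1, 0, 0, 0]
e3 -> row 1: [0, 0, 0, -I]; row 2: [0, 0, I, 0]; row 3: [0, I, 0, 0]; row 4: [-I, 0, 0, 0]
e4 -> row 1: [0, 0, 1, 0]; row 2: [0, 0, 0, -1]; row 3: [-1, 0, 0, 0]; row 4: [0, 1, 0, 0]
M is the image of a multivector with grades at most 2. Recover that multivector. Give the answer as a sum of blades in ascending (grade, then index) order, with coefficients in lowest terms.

Method: the blade images are trace-orthogonal — tr(rho(e_A) rho(e_B)^-1) = 4 if A = B and 0 otherwise — and rho(e_A)^-1 = (e_A)^2 * rho(e_A) with (e_A)^2 = +1 or -1, so the coefficient of e_A in the preimage is (e_A)^2 * tr(M rho(e_A))/4.
Nonzero projections over blades of grade <= 2: e2: (e2)^2 = -1, tr(M rho(e2)) = -28/3, coefficient 7/3; e3: (e3)^2 = -1, tr(M rho(e3)) = -20, coefficient 5. Every other blade of grade <= 2 projects to 0.
Answer: 7/3*e2 + 5*e3


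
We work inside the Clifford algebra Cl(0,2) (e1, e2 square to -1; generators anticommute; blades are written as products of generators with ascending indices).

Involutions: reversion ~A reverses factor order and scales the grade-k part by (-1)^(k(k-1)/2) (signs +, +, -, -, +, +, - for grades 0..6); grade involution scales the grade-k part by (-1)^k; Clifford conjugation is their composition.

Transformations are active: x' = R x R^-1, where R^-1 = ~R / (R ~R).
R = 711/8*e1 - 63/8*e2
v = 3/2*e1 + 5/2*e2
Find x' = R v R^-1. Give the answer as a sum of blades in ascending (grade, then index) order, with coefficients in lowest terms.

~R = 711/8*e1 - 63/8*e2, and R ~R = -254745/32, so R^-1 = ~R / (-254745/32).
R v = -909/8 + 234*e1 e2
Answer: 6523/6290*e1 - 17139/6290*e2


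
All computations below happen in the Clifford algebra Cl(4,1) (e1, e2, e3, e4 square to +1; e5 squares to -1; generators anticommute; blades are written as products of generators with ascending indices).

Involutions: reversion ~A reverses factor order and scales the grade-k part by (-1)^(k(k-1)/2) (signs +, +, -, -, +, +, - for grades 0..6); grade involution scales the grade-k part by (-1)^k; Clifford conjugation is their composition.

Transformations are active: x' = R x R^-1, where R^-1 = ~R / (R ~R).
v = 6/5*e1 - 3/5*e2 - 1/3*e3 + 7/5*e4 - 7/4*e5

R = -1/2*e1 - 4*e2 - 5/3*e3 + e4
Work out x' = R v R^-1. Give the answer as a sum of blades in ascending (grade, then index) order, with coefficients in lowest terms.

~R = -1/2*e1 - 4*e2 - 5/3*e3 + e4, and R ~R = 721/36, so R^-1 = ~R / (721/36).
R v = 169/45 + 51/10*e1 e2 + 13/6*e1 e3 - 19/10*e1 e4 + 7/8*e1 e5 + 1/3*e2 e3 - 5*e2 e4 + 7*e2 e5 - 2*e3 e4 + 35/12*e3 e5 - 7/4*e4 e5
Answer: -5002/3605*e1 - 649/721*e2 - 631/2163*e3 - 739/721*e4 + 7/4*e5


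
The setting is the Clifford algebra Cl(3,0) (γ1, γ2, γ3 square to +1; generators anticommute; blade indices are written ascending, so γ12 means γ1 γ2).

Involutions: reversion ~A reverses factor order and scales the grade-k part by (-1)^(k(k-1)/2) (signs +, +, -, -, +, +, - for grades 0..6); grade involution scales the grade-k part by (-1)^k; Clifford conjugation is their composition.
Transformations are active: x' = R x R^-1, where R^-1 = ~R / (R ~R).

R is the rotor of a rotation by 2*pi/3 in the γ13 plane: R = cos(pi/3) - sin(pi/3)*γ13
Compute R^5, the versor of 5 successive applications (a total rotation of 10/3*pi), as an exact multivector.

The rotor phase is half the rotation angle and phases add under composition, so 5 steps in the γ13 plane accumulate phase 5*(pi/3) = 5*pi/3: R^5 = cos(5*pi/3) - sin(5*pi/3)*γ13.
cos(5*pi/3) = 1/2 and sin(5*pi/3) = -sqrt(3)/2, so R^5 = 1/2 + sqrt(3)/2*γ13. The net rotation is 4/3*pi (after discarding 1 full turn, each of which contributes a factor -1 to the rotor); the rotor keeps the half-angle phase exactly.
Answer: 1/2 + sqrt(3)/2*γ13


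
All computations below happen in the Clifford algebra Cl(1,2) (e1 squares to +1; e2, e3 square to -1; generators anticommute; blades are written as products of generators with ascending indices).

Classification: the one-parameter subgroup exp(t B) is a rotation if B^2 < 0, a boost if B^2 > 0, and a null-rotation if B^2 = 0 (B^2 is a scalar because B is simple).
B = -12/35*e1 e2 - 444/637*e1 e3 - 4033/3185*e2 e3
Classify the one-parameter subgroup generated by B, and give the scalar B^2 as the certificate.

B^2 term by term: the squares give (-12/35)^2*(e1 e2)^2 + (-444/637)^2*(e1 e3)^2 + (-4033/3185)^2*(e2 e3)^2 = 144/1225*(+1) + 197136/405769*(+1) + 16265089/10144225*(-1) = -1 (each basis 2-blade squares to minus the product of its generators' squares); cross terms between blades sharing an index anticommute and cancel. So B^2 = -1.
Answer: rotation, certificate B^2 = -1. Check the certificate: B^2 = -1, and that sign is decisive whatever form B takes.


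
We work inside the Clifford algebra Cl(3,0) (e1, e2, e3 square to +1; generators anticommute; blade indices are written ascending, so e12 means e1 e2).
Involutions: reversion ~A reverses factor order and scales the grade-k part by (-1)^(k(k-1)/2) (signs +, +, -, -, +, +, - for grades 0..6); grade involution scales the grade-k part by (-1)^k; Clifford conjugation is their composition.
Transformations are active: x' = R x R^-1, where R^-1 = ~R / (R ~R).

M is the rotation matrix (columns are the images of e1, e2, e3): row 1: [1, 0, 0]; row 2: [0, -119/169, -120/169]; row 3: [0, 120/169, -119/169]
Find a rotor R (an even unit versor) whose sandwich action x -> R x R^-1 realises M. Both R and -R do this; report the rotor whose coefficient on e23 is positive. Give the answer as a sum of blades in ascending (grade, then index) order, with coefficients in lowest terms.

Method: write R = a + b12*e12 + b13*e13 + b23*e23 with a^2 + b12^2 + b13^2 + b23^2 = 1 (so R^-1 = ~R). Expanding the columns R e_j ~R gives tr M = 4a^2 - 1 and, from the antisymmetric part, M21 - M12 = -4a*b12, M13 - M31 = 4a*b13, M32 - M23 = -4a*b23.
Here tr M = -69/169, so a^2 = (1 + tr M)/4 = 25/169 and a = ±5/13. Taking a = 5/13: M21 - M12 = 0, M13 - M31 = 0, M32 - M23 = 240/169, giving b12 = 0, b13 = 0, b23 = -12/13, i.e. R = 5/13 - 12/13*e23.
Its e23 coefficient is negative, so report the other preimage -R.
Answer: -5/13 + 12/13*e23. Why the constraint matters: R and -R act identically through the sandwich — M has trace -69/169 either way — so only the sign condition on e23 picks one of the two preimages.


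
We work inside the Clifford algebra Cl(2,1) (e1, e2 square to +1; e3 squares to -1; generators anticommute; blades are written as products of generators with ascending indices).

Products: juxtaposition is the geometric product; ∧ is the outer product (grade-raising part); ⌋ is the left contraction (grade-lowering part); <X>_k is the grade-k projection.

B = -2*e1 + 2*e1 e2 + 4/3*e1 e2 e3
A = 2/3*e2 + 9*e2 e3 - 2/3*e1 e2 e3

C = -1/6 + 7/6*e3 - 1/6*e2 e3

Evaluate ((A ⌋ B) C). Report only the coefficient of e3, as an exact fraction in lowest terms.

step 1: -8/9 + 32/3*e1 - 8/9*e1 e3
step 2: 4/27 - 20/27*e1 - 28/27*e3 + 4/27*e1 e2 + 340/27*e1 e3 + 4/27*e2 e3 - 16/9*e1 e2 e3
Answer: -28/27


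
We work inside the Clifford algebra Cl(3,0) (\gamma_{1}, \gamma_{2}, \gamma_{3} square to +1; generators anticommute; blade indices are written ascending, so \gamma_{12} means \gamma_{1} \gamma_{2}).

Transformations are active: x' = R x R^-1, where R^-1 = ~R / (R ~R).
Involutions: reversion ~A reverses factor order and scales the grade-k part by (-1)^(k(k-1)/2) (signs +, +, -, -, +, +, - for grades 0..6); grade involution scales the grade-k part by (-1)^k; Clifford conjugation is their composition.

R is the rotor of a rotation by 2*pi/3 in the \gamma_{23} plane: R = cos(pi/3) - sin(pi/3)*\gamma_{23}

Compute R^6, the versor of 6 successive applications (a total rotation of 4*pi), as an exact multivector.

The rotor phase is half the rotation angle and phases add under composition, so 6 steps in the \gamma_{23} plane accumulate phase 6*(pi/3) = 2 \pi: R^6 = cos(2 \pi) - sin(2 \pi)*\gamma_{23}.
cos(2 \pi) = 1 and sin(2 \pi) = 0, so R^6 = 1. The total rotation 4*pi is 2 full turns, so every vector returns to itself, yet the rotor is +1, back on the identity sheet (an even number of 2*pi turns).
Answer: 1


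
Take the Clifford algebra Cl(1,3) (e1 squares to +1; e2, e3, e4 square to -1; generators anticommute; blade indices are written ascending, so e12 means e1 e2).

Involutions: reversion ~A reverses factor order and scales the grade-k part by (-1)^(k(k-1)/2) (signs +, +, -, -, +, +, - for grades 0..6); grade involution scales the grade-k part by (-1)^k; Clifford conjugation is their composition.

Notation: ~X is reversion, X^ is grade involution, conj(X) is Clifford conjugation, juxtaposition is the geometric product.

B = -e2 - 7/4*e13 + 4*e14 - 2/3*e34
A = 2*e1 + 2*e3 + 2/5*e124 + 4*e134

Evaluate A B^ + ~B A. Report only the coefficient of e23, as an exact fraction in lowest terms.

first term: -5/6*e1 - 8/5*e2 - 39/2*e3 + 7/3*e4 + 2*e12 + 2/5*e14 - 2*e23 - 4/15*e123 - 28/3*e134 + 7/10*e234 + 4*e1234
second term: -37/6*e1 + 8/5*e2 + 25/2*e3 + 49/3*e4 + 2*e12 - 2/5*e14 - 2*e23 - 4/15*e123 + 28/3*e134 + 7/10*e234 + 4*e1234
Answer: -4


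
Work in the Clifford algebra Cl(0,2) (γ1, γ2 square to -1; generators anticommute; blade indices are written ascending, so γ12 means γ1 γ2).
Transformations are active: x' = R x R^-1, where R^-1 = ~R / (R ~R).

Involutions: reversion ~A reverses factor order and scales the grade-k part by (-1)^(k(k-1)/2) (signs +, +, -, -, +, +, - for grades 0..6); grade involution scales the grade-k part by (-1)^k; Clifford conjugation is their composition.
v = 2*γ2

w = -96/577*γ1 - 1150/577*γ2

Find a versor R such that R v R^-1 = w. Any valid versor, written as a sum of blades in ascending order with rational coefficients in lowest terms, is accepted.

A norm check does it: q(v) = q(w) = -4, hence R = v + w = -96/577*γ1 + 4/577*γ2 realises the map — parallel part kept, (v - w)/2 negated, v carried to w.
Answer: -96/577*γ1 + 4/577*γ2


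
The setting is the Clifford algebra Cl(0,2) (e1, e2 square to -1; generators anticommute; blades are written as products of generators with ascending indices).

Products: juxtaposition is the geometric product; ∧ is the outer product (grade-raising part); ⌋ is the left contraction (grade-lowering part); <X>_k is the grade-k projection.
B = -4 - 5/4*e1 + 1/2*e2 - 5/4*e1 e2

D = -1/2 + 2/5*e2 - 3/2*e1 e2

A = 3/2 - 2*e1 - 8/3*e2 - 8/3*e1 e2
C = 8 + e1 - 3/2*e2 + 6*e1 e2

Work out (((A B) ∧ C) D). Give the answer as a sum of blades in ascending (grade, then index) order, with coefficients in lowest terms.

step 1: -21/2 + 259/24*e1 + 49/4*e2 + 107/24*e1 e2
step 2: -84 + 455/6*e1 + 455/4*e2 - 2677/48*e1 e2
step 3: -2789/32 - 5587/30*e1 + 931/40*e2 + 5895/32*e1 e2
Answer: -2789/32 - 5587/30*e1 + 931/40*e2 + 5895/32*e1 e2


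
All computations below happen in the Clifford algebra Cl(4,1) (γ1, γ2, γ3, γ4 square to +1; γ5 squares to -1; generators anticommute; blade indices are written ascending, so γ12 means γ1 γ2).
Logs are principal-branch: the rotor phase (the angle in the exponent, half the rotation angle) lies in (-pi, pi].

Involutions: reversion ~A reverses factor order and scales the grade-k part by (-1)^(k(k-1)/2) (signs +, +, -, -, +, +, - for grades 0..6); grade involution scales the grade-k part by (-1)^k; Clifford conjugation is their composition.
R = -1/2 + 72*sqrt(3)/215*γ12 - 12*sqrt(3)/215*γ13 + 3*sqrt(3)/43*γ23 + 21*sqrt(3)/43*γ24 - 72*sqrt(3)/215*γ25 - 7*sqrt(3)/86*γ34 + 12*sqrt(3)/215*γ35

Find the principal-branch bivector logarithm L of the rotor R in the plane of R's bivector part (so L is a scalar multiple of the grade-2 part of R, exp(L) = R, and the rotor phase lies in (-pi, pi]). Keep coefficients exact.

The scalar part of R is -1/2, which pins the rotor phase on the principal branch; dividing the bivector part by the sine of that phase recovers the unit plane, and L is the phase times that plane.
Concretely: cos(phase) = -1/2 gives phase = ±2*pi/3, and since phase/sin(phase) is even the sign is immaterial: L = (phase/sin(phase)) * <R>_2 = (4*sqrt(3)*pi/9) * <R>_2.
Answer: 96*pi/215*γ12 - 16*pi/215*γ13 + 4*pi/43*γ23 + 28*pi/43*γ24 - 96*pi/215*γ25 - 14*pi/129*γ34 + 16*pi/215*γ35


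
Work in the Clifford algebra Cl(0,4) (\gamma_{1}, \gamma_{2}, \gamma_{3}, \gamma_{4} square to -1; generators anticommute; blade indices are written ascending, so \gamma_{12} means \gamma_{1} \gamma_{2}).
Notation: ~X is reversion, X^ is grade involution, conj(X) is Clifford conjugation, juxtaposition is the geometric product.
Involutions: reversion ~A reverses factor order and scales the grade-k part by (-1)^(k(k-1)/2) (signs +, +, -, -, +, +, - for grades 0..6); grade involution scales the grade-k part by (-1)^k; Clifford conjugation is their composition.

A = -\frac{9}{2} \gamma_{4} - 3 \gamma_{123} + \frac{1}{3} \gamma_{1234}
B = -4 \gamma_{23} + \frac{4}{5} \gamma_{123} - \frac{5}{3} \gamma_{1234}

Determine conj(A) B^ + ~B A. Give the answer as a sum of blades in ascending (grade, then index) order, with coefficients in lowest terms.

first term: \frac{83}{45} - 12 \gamma_{1} + \frac{79}{15} \gamma_{4} + \frac{4}{3} \gamma_{14} - \frac{15}{2} \gamma_{123} - 18 \gamma_{234} + \frac{18}{5} \gamma_{1234}
second term: \frac{83}{45} + 12 \gamma_{1} - \frac{79}{15} \gamma_{4} - \frac{4}{3} \gamma_{14} - \frac{15}{2} \gamma_{123} - 18 \gamma_{234} + \frac{18}{5} \gamma_{1234}
Answer: \frac{166}{45} - 15 \gamma_{123} - 36 \gamma_{234} + \frac{36}{5} \gamma_{1234}


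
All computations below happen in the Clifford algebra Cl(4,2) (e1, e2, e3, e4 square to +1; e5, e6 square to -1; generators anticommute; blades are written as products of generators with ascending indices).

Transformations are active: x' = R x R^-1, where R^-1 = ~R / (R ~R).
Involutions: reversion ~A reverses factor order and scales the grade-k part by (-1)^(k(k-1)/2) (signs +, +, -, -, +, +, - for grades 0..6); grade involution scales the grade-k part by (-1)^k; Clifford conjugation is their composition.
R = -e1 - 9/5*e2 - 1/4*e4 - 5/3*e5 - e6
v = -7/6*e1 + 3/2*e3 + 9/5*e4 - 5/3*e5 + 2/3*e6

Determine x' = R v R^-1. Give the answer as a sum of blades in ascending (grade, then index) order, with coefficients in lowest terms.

~R = -e1 - 9/5*e2 - 1/4*e4 - 5/3*e5 - e6, and R ~R = 1889/3600, so R^-1 = ~R / (1889/3600).
R v = -251/180 - 21/10*e1 e2 - 3/2*e1 e3 - 251/120*e1 e4 - 5/18*e1 e5 - 11/6*e1 e6 - 27/10*e2 e3 - 81/25*e2 e4 + 3*e2 e5 - 6/5*e2 e6 + 3/8*e3 e4 + 5/2*e3 e5 + 3/2*e3 e6 + 41/12*e4 e5 + 49/30*e4 e6 - 25/9*e5 e6
Answer: 73463/11334*e1 + 18072/1889*e2 - 3/2*e3 - 4451/9445*e4 + 59645/5667*e5 + 26342/5667*e6


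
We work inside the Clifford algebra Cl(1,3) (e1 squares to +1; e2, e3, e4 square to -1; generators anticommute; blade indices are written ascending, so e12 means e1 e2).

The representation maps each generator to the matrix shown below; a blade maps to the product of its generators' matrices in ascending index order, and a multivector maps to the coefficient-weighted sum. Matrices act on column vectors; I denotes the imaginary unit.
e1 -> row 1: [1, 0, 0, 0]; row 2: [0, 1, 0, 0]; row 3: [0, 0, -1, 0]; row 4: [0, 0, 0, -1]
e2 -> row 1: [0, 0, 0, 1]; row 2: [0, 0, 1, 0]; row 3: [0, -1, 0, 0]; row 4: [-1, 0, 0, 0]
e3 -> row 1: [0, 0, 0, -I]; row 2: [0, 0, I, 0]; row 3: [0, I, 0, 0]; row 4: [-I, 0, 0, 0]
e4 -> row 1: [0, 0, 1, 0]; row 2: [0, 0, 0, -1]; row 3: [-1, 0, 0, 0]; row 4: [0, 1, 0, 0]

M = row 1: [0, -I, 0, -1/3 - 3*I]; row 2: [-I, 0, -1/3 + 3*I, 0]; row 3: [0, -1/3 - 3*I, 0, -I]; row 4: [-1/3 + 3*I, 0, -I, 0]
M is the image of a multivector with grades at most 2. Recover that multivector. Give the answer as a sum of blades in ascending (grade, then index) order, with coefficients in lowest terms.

Method: the blade images are trace-orthogonal — tr(rho(e_A) rho(e_B)^-1) = 4 if A = B and 0 otherwise — and rho(e_A)^-1 = (e_A)^2 * rho(e_A) with (e_A)^2 = +1 or -1, so the coefficient of e_A in the preimage is (e_A)^2 * tr(M rho(e_A))/4.
Nonzero projections over blades of grade <= 2: e12: (e12)^2 = +1, tr(M rho(e12)) = -4/3, coefficient -1/3; e13: (e13)^2 = +1, tr(M rho(e13)) = 12, coefficient 3; e34: (e34)^2 = -1, tr(M rho(e34)) = -4, coefficient 1. Every other blade of grade <= 2 projects to 0.
Answer: -1/3*e12 + 3*e13 + e34


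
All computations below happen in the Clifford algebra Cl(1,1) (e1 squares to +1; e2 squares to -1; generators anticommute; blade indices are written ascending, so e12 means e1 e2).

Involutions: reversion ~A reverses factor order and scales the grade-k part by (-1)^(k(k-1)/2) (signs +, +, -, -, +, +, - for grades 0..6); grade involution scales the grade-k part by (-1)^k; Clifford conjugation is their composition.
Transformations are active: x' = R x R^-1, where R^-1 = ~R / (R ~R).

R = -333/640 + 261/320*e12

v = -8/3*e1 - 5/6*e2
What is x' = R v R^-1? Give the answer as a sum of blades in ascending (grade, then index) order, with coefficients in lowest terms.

~R = -333/640 - 261/320*e12, and R ~R = -32319/81920, so R^-1 = ~R / (-32319/81920).
R v = 1323/640*e1 + 3339/1280*e2
Answer: 2314/285*e1 + 4397/570*e2


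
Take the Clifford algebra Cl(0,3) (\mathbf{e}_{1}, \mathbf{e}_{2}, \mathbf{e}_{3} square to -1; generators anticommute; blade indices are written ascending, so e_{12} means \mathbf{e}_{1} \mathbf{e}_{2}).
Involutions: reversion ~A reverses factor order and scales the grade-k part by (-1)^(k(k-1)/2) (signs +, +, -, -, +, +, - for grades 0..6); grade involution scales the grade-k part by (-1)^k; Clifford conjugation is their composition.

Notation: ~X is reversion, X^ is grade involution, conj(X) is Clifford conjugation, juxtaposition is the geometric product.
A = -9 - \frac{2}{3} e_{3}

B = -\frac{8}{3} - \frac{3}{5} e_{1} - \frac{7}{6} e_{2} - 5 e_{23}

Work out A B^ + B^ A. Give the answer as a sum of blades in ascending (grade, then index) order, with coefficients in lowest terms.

first term: 24 - \frac{27}{5} e_{1} - \frac{43}{6} e_{2} + \frac{16}{9} e_{3} + \frac{2}{5} e_{13} + \frac{412}{9} e_{23}
second term: 24 - \frac{27}{5} e_{1} - \frac{83}{6} e_{2} + \frac{16}{9} e_{3} - \frac{2}{5} e_{13} + \frac{398}{9} e_{23}
Answer: 48 - \frac{54}{5} e_{1} - 21 e_{2} + \frac{32}{9} e_{3} + 90 e_{23}


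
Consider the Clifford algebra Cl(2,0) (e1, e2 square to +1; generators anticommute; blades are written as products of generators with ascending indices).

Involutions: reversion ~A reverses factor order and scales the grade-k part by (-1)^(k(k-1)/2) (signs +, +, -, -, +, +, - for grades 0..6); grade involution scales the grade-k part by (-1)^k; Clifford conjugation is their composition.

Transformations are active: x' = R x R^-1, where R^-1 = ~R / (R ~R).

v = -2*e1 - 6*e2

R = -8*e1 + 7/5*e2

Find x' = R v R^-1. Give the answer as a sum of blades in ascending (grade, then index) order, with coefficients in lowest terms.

~R = -8*e1 + 7/5*e2, and R ~R = 1649/25, so R^-1 = ~R / (1649/25).
R v = 38/5 + 254/5*e1 e2
Answer: 258/1649*e1 + 10426/1649*e2


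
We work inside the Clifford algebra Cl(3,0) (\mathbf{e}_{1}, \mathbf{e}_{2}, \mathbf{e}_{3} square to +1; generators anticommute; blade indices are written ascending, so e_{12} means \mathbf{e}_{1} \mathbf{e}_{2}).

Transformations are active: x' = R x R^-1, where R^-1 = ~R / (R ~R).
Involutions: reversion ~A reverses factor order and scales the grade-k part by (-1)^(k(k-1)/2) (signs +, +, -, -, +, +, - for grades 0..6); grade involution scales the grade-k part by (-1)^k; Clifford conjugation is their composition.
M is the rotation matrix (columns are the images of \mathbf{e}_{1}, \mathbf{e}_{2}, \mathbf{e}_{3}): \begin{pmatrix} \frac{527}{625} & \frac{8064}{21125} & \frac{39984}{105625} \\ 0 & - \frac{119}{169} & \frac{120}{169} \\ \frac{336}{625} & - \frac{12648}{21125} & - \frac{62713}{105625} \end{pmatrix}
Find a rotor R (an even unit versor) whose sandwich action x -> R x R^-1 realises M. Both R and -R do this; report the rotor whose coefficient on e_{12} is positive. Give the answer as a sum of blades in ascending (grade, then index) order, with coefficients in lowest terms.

Method: write R = a + b12*e_{12} + b13*e_{13} + b23*e_{23} with a^2 + b12^2 + b13^2 + b23^2 = 1 (so R^-1 = ~R). Expanding the columns R e_j ~R gives tr M = 4a^2 - 1 and, from the antisymmetric part, M21 - M12 = -4a*b12, M13 - M31 = 4a*b13, M32 - M23 = -4a*b23.
Here tr M = -\frac{1921}{4225}, so a^2 = (1 + tr M)/4 = \frac{576}{4225} and a = ±\frac{24}{65}. Taking a = \frac{24}{65}: M21 - M12 = -\frac{8064}{21125}, M13 - M31 = -\frac{672}{4225}, M32 - M23 = -\frac{27648}{21125}, giving b12 = \frac{84}{325}, b13 = -\frac{7}{65}, b23 = \frac{288}{325}, i.e. R = \frac{24}{65} + \frac{84}{325} e_{12} - \frac{7}{65} e_{13} + \frac{288}{325} e_{23}.
Its e_{12} coefficient is already positive.
Answer: \frac{24}{65} + \frac{84}{325} e_{12} - \frac{7}{65} e_{13} + \frac{288}{325} e_{23}. Uniqueness: Spin(3) -> SO(3) maps R and -R to the same rotation of trace -\frac{1921}{4225}; fixing the sign of the e_{12} coefficient removes the ambiguity.


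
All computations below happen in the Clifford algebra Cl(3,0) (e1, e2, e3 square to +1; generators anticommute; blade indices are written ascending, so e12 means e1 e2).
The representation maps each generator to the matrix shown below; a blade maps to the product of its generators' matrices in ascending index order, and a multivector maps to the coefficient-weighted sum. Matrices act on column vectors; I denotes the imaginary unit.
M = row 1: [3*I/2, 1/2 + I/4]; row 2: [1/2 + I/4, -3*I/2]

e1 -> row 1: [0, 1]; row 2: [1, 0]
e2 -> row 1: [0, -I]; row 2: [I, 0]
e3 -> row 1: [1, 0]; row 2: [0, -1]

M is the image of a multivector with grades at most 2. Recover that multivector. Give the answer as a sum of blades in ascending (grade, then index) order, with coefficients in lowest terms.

Method: 1, rho(e1), rho(e2), rho(e3) form a trace-orthogonal basis of the 2x2 complex matrices (tr(X Y) = 2 if X = Y, else 0), so M = m0*1 + m1*rho(e1) + m2*rho(e2) + m3*rho(e3) with m0 = tr(M)/2 = 0, m1 = tr(M rho(e1))/2 = 1/2 + I/4, m2 = tr(M rho(e2))/2 = 0, m3 = tr(M rho(e3))/2 = 3*I/2.
Multiplying table entries, the bivector images are rho(e12) = I*rho(e3), rho(e13) = -I*rho(e2), rho(e23) = I*rho(e1); with real blade coefficients the real parts of m0..m3 are the coefficients of 1, e1, e2, e3 and the imaginary parts give the bivectors (e23: Im m1, e13: -Im m2, e12: Im m3).
Answer: 1/2*e1 + 3/2*e12 + 1/4*e23
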